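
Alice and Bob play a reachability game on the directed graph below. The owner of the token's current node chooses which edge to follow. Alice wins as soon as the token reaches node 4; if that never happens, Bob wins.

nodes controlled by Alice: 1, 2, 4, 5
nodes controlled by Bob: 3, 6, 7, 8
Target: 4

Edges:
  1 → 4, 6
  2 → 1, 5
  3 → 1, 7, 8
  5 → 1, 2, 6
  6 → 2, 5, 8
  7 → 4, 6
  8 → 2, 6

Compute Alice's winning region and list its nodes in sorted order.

1, 2, 4, 5

A0 = {4}
A1: add {1} — 1 (Alice) has 1→4.
A2: add {2, 5} — 2 (Alice) has 2→1; 5 (Alice) has 5→1.
A3 = A2; e.g. 3 (Bob) can still go to 7. Fixed point.
Alice's winning region = {1, 2, 4, 5}.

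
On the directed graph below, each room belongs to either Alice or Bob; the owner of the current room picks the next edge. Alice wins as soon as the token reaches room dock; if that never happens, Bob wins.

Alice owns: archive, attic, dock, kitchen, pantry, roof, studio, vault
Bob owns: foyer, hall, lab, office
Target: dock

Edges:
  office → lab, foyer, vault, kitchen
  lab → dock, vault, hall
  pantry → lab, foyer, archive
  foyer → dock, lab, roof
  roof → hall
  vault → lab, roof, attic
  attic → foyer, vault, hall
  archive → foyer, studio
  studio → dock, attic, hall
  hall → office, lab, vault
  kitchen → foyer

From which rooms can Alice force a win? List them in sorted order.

A0 = {dock}
A1: add {studio} — studio (Alice) has studio→dock.
A2: add {archive} — archive (Alice) has archive→studio.
A3: add {pantry} — pantry (Alice) has pantry→archive.
A4 = A3; e.g. office (Bob) can still go to lab. Fixed point.
Alice's winning region = {archive, dock, pantry, studio}.

archive, dock, pantry, studio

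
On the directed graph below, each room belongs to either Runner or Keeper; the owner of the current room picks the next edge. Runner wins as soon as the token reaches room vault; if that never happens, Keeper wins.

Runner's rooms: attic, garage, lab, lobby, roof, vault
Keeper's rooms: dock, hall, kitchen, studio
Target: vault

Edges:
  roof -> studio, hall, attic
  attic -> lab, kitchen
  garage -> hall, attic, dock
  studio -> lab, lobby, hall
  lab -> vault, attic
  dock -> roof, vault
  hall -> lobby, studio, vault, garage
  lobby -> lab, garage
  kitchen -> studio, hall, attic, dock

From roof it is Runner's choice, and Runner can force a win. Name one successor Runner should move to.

A0 = {vault}
A1: add {lab} — lab (Runner) has lab→vault.
A2: add {attic, lobby} — lobby (Runner) has lobby→lab; attic (Runner) has attic→lab.
A3: add {garage, roof} — roof (Runner) has roof→attic; garage (Runner) has garage→attic.
A4: add {dock} — dock (Keeper): all of {roof, vault} already in.
A5 = A4; e.g. studio (Keeper) can still go to hall. Fixed point.
From roof, successor attic is in the attractor (rank 2); the other successors hall, studio are not.

attic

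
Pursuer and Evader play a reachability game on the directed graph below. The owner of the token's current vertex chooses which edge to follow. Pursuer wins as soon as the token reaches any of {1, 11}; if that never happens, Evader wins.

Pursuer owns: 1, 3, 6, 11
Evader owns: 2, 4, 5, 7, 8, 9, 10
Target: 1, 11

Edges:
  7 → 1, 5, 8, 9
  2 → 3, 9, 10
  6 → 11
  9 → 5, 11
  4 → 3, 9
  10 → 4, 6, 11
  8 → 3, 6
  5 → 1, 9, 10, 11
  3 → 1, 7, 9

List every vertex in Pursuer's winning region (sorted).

1, 3, 6, 8, 11

A0 = {1, 11}
A1: add {3, 6} — 3 (Pursuer) has 3→1; 6 (Pursuer) has 6→11.
A2: add {8} — 8 (Evader): all of {3, 6} already in.
A3 = A2; e.g. 2 (Evader) can still go to 9. Fixed point.
Pursuer's winning region = {1, 3, 6, 8, 11}.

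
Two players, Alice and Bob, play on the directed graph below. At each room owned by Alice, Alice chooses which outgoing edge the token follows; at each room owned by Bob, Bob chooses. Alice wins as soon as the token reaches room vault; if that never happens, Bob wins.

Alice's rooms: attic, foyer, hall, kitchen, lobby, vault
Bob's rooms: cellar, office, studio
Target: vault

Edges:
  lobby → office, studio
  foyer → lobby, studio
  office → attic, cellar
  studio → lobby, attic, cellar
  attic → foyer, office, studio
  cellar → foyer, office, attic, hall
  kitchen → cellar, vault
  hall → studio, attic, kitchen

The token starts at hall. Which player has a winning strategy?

Alice

A0 = {vault}
A1: add {kitchen} — kitchen (Alice) has kitchen→vault.
A2: add {hall} — hall (Alice) has hall→kitchen.
A3 = A2; e.g. lobby (Alice) has no edge into A2. Fixed point.
hall ∈ A2, so Alice can force the target.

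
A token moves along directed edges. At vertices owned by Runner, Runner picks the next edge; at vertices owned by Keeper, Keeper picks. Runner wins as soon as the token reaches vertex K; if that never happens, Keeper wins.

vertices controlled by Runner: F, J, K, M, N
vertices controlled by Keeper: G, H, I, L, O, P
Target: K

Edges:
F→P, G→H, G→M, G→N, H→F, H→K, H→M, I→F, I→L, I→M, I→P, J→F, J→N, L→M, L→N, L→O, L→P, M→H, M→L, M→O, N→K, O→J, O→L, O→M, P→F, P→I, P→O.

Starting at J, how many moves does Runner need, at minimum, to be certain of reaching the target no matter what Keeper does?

A0 = {K}
A1: add {N} — N (Runner) has N→K.
A2: add {J} — J (Runner) has J→N.
A3 = A2; e.g. F (Runner) has no edge into A2. Fixed point.
J enters the attractor at level 2, so Runner can force the target in 2 moves from there.

2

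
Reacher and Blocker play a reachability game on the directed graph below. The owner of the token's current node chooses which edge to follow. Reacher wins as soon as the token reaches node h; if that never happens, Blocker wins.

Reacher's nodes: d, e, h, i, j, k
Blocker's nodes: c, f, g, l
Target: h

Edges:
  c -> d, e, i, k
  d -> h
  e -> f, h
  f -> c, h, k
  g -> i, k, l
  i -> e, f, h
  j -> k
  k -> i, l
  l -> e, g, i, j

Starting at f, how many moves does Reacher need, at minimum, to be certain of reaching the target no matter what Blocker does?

A0 = {h}
A1: add {d, e, i} — d (Reacher) has d→h; e (Reacher) has e→h; i (Reacher) has i→h.
A2: add {k} — k (Reacher) has k→i.
A3: add {c, j} — c (Blocker): all of {d, e, i, k} already in; j (Reacher) has j→k.
A4: add {f} — f (Blocker): all of {c, h, k} already in.
A5 = A4; e.g. g (Blocker) can still go to l. Fixed point.
f enters the attractor at level 4, so Reacher can force the target in 4 moves from there.

4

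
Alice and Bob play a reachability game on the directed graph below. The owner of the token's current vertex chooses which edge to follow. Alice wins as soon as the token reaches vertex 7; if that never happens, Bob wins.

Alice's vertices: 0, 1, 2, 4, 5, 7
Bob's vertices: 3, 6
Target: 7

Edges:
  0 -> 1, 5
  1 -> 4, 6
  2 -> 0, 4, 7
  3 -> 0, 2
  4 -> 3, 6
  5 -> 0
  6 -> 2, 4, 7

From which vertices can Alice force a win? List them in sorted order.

2, 7

A0 = {7}
A1: add {2} — 2 (Alice) has 2→7.
A2 = A1; e.g. 0 (Alice) has no edge into A1. Fixed point.
Alice's winning region = {2, 7}.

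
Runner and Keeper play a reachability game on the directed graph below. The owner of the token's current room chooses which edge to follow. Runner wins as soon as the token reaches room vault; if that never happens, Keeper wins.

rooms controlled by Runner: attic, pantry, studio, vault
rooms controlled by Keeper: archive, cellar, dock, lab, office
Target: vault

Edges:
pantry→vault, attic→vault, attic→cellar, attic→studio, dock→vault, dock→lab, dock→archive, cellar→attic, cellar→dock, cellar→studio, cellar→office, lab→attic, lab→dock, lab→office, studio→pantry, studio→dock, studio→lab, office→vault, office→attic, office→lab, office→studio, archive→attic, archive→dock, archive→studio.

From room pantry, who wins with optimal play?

Runner

A0 = {vault}
A1: add {attic, pantry} — pantry (Runner) has pantry→vault; attic (Runner) has attic→vault.
pantry ∈ A1, so Runner can force the target.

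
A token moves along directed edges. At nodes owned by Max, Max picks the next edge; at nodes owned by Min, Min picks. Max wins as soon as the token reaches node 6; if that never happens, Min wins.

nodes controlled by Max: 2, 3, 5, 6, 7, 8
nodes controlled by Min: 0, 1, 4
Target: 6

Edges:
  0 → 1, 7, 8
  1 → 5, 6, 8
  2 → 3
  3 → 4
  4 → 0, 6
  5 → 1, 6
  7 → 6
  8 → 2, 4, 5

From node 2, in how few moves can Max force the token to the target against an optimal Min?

7

A0 = {6}
A1: add {5, 7} — 5 (Max) has 5→6; 7 (Max) has 7→6.
A2: add {8} — 8 (Max) has 8→5.
A3: add {1} — 1 (Min): all of {5, 6, 8} already in.
A4: add {0} — 0 (Min): all of {1, 7, 8} already in.
A5: add {4} — 4 (Min): all of {0, 6} already in.
A6: add {3} — 3 (Max) has 3→4.
A7: add {2} — 2 (Max) has 2→3.
A7 = all vertices. Fixed point.
2 enters the attractor at level 7, so Max can force the target in 7 moves from there.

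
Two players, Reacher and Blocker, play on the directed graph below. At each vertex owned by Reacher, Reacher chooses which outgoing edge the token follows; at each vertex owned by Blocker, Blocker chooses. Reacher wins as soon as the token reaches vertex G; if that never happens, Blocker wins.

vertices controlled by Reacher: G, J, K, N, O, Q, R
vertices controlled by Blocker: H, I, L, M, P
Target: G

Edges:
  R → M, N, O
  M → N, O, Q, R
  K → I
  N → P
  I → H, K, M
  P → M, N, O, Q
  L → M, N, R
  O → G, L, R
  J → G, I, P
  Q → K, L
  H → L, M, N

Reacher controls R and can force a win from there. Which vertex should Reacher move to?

A0 = {G}
A1: add {J, O} — J (Reacher) has J→G; O (Reacher) has O→G.
A2: add {R} — R (Reacher) has R→O.
A3 = A2; e.g. H (Blocker) can still go to L. Fixed point.
From R, successor O is in the attractor (rank 1); the other successors M, N are not.

O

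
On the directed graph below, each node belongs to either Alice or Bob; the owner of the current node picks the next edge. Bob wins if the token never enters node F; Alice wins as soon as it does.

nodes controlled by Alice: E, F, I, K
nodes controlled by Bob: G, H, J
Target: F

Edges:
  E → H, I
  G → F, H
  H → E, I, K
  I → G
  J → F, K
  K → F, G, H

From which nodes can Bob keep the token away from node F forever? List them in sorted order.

E, G, H, I

A0 = {F}
A1: add {K} — K (Alice) has K→F.
A2: add {J} — J (Bob): all of {F, K} already in.
A3 = A2; e.g. E (Alice) has no edge into A2. Fixed point.
Alice's attractor = {F, J, K}; Bob avoids the target exactly from the complement.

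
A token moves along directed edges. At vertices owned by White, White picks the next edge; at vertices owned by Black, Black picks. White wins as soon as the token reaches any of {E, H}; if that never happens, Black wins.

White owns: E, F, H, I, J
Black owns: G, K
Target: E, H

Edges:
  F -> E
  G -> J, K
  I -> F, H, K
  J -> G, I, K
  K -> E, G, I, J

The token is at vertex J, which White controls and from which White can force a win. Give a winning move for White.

A0 = {E, H}
A1: add {F, I} — F (White) has F→E; I (White) has I→H.
A2: add {J} — J (White) has J→I.
A3 = A2; e.g. G (Black) can still go to K. Fixed point.
From J, successor I is in the attractor (rank 1); the other successors G, K are not.

I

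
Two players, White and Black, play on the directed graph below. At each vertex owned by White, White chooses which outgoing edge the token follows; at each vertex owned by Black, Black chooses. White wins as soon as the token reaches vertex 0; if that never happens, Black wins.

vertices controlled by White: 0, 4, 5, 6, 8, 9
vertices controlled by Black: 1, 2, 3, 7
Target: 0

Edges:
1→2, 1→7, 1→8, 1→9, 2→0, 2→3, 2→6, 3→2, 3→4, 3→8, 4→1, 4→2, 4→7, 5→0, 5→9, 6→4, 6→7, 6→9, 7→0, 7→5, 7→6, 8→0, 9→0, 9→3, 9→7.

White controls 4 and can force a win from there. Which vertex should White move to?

A0 = {0}
A1: add {5, 8, 9} — 5 (White) has 5→0; 8 (White) has 8→0; 9 (White) has 9→0.
A2: add {6} — 6 (White) has 6→9.
A3: add {7} — 7 (Black): all of {0, 5, 6} already in.
A4: add {4} — 4 (White) has 4→7.
A5 = A4; e.g. 1 (Black) can still go to 2. Fixed point.
From 4, successor 7 is in the attractor (rank 3); the other successors 1, 2 are not.

7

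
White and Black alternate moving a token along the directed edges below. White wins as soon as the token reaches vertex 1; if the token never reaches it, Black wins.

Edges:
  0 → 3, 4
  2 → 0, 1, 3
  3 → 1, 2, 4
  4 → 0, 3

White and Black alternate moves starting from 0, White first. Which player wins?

Track states (vertex, player-to-move).
A0 = {(1,White), (1,Black)}
A1: add {(2,White), (3,White)}.
A2 = A1; e.g. (0,White) stays out. (0,White) never enters ⇒ Black avoids the target.

Black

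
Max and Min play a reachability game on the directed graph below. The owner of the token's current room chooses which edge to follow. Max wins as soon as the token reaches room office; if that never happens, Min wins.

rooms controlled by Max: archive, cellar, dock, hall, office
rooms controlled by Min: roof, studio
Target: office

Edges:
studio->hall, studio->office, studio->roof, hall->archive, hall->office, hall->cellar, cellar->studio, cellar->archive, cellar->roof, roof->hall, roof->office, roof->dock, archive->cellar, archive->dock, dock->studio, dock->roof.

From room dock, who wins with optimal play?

A0 = {office}
A1: add {hall} — hall (Max) has hall→office.
A2 = A1; e.g. studio (Min) can still go to roof. Fixed point.
dock never enters the attractor, so Min can avoid the target forever.

Min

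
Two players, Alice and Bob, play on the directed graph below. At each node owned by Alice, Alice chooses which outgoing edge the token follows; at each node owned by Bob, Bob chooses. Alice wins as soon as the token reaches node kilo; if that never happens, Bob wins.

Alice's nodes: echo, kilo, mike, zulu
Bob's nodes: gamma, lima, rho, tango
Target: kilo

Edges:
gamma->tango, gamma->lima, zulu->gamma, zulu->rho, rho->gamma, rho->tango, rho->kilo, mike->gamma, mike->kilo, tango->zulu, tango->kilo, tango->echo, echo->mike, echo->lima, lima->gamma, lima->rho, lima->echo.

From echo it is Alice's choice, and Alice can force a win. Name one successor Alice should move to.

mike

A0 = {kilo}
A1: add {mike} — mike (Alice) has mike→kilo.
A2: add {echo} — echo (Alice) has echo→mike.
A3 = A2; e.g. gamma (Bob) can still go to tango. Fixed point.
From echo, successor mike is in the attractor (rank 1); the other successor lima is not.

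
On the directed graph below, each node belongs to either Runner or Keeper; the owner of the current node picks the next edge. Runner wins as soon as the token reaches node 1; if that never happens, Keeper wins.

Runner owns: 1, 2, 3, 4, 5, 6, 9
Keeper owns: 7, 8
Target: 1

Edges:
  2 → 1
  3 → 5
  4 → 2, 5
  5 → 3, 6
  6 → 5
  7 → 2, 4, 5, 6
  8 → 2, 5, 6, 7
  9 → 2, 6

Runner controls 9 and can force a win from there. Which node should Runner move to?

A0 = {1}
A1: add {2} — 2 (Runner) has 2→1.
A2: add {4, 9} — 4 (Runner) has 4→2; 9 (Runner) has 9→2.
A3 = A2; e.g. 3 (Runner) has no edge into A2. Fixed point.
From 9, successor 2 is in the attractor (rank 1); the other successor 6 is not.

2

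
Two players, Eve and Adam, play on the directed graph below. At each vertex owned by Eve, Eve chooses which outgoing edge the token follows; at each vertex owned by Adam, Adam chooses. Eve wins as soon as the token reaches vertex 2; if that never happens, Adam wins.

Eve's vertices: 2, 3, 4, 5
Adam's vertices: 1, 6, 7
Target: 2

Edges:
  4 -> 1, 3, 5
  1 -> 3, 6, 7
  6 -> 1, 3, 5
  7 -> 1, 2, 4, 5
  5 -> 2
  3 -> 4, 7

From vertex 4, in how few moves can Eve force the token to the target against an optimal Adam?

A0 = {2}
A1: add {5} — 5 (Eve) has 5→2.
A2: add {4} — 4 (Eve) has 4→5.
4 enters the attractor at level 2, so Eve can force the target in 2 moves from there.

2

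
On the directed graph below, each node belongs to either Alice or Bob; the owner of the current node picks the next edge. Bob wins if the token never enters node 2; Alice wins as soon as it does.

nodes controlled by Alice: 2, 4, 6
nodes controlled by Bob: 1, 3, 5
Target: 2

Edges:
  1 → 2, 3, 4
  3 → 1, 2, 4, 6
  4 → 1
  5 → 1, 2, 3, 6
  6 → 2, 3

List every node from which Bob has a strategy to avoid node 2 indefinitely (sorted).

A0 = {2}
A1: add {6} — 6 (Alice) has 6→2.
A2 = A1; e.g. 1 (Bob) can still go to 3. Fixed point.
Alice's attractor = {2, 6}; Bob avoids the target exactly from the complement.

1, 3, 4, 5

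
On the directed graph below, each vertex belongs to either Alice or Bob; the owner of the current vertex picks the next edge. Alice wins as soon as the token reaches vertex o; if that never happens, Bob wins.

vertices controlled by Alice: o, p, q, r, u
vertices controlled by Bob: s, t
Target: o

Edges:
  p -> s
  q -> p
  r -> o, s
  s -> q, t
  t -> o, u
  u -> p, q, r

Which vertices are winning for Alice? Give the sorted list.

o, r, t, u

A0 = {o}
A1: add {r} — r (Alice) has r→o.
A2: add {u} — u (Alice) has u→r.
A3: add {t} — t (Bob): all of {o, u} already in.
A4 = A3; e.g. p (Alice) has no edge into A3. Fixed point.
Alice's winning region = {o, r, t, u}.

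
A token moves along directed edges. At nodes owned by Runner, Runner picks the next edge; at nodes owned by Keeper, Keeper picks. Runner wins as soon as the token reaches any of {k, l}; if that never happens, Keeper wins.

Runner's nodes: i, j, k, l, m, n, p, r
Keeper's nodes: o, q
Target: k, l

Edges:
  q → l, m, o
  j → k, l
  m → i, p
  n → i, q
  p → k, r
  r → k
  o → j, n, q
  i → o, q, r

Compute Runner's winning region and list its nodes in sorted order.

A0 = {k, l}
A1: add {j, p, r} — j (Runner) has j→k; p (Runner) has p→k; r (Runner) has r→k.
A2: add {i, m} — i (Runner) has i→r; m (Runner) has m→p.
A3: add {n} — n (Runner) has n→i.
A4 = A3; e.g. o (Keeper) can still go to q. Fixed point.
Runner's winning region = {i, j, k, l, m, n, p, r}.

i, j, k, l, m, n, p, r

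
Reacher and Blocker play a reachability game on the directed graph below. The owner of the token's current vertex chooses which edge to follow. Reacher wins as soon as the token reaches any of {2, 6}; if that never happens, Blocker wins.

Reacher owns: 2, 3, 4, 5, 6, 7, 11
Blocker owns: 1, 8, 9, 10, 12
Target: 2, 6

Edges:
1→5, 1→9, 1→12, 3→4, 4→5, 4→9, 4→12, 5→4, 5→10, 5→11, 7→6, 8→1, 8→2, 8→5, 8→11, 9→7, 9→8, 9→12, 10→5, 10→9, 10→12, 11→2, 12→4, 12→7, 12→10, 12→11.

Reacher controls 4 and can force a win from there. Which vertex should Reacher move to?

A0 = {2, 6}
A1: add {7, 11} — 7 (Reacher) has 7→6; 11 (Reacher) has 11→2.
A2: add {5} — 5 (Reacher) has 5→11.
A3: add {4} — 4 (Reacher) has 4→5.
A4: add {3} — 3 (Reacher) has 3→4.
A5 = A4; e.g. 1 (Blocker) can still go to 9. Fixed point.
From 4, successor 5 is in the attractor (rank 2); the other successors 9, 12 are not.

5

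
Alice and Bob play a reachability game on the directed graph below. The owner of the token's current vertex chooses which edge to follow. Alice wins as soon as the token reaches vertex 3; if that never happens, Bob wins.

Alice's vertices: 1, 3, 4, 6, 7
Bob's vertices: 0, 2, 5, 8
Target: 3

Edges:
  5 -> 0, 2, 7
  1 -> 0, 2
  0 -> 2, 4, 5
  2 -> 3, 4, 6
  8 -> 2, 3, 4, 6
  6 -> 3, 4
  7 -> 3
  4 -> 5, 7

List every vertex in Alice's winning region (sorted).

A0 = {3}
A1: add {6, 7} — 6 (Alice) has 6→3; 7 (Alice) has 7→3.
A2: add {4} — 4 (Alice) has 4→7.
A3: add {2} — 2 (Bob): all of {3, 4, 6} already in.
A4: add {1, 8} — 1 (Alice) has 1→2; 8 (Bob): all of {2, 3, 4, 6} already in.
A5 = A4; e.g. 0 (Bob) can still go to 5. Fixed point.
Alice's winning region = {1, 2, 3, 4, 6, 7, 8}.

1, 2, 3, 4, 6, 7, 8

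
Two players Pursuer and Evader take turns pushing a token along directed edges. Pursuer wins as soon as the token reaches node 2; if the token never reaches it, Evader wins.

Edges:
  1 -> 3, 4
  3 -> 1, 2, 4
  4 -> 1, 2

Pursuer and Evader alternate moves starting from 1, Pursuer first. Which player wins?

Track states (vertex, player-to-move).
A0 = {(2,Pursuer), (2,Evader)}
A1: add {(3,Pursuer), (4,Pursuer)}.
A2: add {(1,Evader)}.
A3 = A2; e.g. (1,Pursuer) stays out. (1,Pursuer) never enters ⇒ Evader avoids the target.

Evader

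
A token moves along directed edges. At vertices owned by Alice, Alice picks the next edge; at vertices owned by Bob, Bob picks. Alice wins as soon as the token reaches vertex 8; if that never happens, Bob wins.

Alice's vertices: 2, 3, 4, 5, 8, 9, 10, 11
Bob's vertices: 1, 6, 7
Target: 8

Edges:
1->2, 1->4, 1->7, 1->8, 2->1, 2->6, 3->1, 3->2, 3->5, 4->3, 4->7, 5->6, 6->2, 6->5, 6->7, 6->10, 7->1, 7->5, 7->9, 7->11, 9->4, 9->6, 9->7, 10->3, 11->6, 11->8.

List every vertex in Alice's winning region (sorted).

A0 = {8}
A1: add {11} — 11 (Alice) has 11→8.
A2 = A1; e.g. 1 (Bob) can still go to 2. Fixed point.
Alice's winning region = {8, 11}.

8, 11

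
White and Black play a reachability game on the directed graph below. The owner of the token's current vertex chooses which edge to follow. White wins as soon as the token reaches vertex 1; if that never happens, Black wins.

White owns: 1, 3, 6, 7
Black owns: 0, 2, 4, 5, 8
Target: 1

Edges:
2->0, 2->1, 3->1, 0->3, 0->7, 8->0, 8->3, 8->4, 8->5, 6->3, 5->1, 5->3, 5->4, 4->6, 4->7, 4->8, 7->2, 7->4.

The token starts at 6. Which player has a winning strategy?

A0 = {1}
A1: add {3} — 3 (White) has 3→1.
A2: add {6} — 6 (White) has 6→3.
A3 = A2; e.g. 0 (Black) can still go to 7. Fixed point.
6 ∈ A2, so White can force the target.

White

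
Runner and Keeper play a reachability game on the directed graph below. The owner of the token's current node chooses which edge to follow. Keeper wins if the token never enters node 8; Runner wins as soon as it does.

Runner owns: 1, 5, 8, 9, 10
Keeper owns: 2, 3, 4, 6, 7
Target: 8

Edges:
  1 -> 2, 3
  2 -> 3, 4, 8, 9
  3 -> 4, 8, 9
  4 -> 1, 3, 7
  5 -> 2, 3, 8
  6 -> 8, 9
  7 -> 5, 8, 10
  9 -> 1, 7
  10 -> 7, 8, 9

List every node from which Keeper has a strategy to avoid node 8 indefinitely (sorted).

A0 = {8}
A1: add {5, 10} — 5 (Runner) has 5→8; 10 (Runner) has 10→8.
A2: add {7} — 7 (Keeper): all of {5, 8, 10} already in.
A3: add {9} — 9 (Runner) has 9→7.
A4: add {6} — 6 (Keeper): all of {8, 9} already in.
A5 = A4; e.g. 1 (Runner) has no edge into A4. Fixed point.
Runner's attractor = {5, 6, 7, 8, 9, 10}; Keeper avoids the target exactly from the complement.

1, 2, 3, 4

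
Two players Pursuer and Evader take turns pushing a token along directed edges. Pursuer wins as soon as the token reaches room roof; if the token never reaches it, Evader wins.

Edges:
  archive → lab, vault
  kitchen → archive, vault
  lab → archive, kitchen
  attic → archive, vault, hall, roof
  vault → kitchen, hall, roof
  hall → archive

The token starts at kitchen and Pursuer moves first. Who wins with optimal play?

Evader

Track states (vertex, player-to-move).
A0 = {(roof,Pursuer), (roof,Evader)}
A1: add {(attic,Pursuer), (vault,Pursuer)}.
A2 = A1; e.g. (archive,Pursuer) stays out. (kitchen,Pursuer) never enters ⇒ Evader avoids the target.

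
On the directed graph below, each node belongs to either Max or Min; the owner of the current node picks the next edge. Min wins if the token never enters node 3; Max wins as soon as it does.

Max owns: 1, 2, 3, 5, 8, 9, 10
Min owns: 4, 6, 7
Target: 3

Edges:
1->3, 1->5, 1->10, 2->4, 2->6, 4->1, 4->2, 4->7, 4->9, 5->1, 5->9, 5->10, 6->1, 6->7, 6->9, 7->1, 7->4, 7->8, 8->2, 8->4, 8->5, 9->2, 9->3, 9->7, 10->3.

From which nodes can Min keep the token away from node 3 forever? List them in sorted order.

2, 4, 6, 7

A0 = {3}
A1: add {1, 9, 10} — 1 (Max) has 1→3; 9 (Max) has 9→3; 10 (Max) has 10→3.
A2: add {5} — 5 (Max) has 5→1.
A3: add {8} — 8 (Max) has 8→5.
A4 = A3; e.g. 2 (Max) has no edge into A3. Fixed point.
Max's attractor = {1, 3, 5, 8, 9, 10}; Min avoids the target exactly from the complement.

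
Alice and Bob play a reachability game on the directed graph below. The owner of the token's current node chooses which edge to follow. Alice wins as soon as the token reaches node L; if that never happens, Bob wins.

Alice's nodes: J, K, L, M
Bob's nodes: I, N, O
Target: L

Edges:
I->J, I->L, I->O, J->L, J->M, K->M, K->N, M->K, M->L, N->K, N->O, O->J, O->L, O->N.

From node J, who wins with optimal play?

Alice

A0 = {L}
A1: add {J, M} — J (Alice) has J→L; M (Alice) has M→L.
J ∈ A1, so Alice can force the target.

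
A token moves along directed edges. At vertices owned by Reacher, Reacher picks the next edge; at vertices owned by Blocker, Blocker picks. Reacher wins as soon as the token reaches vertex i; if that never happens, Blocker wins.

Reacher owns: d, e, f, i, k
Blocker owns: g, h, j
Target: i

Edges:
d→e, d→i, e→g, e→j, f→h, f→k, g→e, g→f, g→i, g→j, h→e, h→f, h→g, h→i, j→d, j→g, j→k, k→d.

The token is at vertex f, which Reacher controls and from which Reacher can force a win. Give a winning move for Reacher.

A0 = {i}
A1: add {d} — d (Reacher) has d→i.
A2: add {k} — k (Reacher) has k→d.
A3: add {f} — f (Reacher) has f→k.
A4 = A3; e.g. e (Reacher) has no edge into A3. Fixed point.
From f, successor k is in the attractor (rank 2); the other successor h is not.

k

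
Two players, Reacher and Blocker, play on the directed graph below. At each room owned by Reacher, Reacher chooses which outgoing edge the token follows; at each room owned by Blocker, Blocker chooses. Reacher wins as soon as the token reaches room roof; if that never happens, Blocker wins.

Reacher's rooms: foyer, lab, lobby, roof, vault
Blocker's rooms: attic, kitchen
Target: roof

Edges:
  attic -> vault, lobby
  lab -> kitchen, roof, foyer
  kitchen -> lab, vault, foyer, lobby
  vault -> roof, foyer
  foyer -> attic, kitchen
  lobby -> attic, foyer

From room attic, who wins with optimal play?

Blocker

A0 = {roof}
A1: add {lab, vault} — lab (Reacher) has lab→roof; vault (Reacher) has vault→roof.
A2 = A1; e.g. attic (Blocker) can still go to lobby. Fixed point.
attic never enters the attractor, so Blocker can avoid the target forever.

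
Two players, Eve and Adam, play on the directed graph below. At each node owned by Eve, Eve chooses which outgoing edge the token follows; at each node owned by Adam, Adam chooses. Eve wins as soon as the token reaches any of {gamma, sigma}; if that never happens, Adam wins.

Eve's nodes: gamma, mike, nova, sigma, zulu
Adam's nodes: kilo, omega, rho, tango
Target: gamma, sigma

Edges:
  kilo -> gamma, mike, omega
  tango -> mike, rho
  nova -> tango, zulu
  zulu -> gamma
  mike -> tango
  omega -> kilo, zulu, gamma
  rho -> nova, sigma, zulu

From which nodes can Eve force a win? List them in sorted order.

gamma, nova, rho, sigma, zulu

A0 = {gamma, sigma}
A1: add {zulu} — zulu (Eve) has zulu→gamma.
A2: add {nova} — nova (Eve) has nova→zulu.
A3: add {rho} — rho (Adam): all of {nova, sigma, zulu} already in.
A4 = A3; e.g. kilo (Adam) can still go to mike. Fixed point.
Eve's winning region = {gamma, nova, rho, sigma, zulu}.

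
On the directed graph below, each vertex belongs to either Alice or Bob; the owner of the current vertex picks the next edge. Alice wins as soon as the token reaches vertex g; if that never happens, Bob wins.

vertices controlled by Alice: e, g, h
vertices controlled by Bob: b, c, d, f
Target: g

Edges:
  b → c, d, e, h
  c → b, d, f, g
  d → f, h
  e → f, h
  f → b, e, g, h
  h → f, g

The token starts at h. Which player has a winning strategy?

Alice

A0 = {g}
A1: add {h} — h (Alice) has h→g.
h ∈ A1, so Alice can force the target.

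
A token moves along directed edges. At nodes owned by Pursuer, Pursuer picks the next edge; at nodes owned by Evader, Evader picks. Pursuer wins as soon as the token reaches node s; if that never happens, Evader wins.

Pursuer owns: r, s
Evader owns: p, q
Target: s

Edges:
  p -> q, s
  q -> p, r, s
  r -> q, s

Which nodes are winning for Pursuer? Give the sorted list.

A0 = {s}
A1: add {r} — r (Pursuer) has r→s.
A2 = A1; e.g. p (Evader) can still go to q. Fixed point.
Pursuer's winning region = {r, s}.

r, s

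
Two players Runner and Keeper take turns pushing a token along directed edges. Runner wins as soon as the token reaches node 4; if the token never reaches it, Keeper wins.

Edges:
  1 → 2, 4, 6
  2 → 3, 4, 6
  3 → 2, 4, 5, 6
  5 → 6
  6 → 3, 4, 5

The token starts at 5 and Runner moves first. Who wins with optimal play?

Track states (vertex, player-to-move).
A0 = {(4,Runner), (4,Keeper)}
A1: add {(1,Runner), (2,Runner), (3,Runner), (6,Runner)}.
A2: add {(1,Keeper), (2,Keeper), (5,Keeper)}.
A3 = A2; e.g. (3,Keeper) stays out. (5,Runner) never enters ⇒ Keeper avoids the target.

Keeper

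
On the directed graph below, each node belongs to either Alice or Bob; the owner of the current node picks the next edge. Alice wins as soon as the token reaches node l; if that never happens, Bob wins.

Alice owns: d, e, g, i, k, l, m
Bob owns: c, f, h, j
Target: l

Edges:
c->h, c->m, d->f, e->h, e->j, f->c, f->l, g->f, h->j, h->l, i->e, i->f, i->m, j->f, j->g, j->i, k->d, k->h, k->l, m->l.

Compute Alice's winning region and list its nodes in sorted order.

A0 = {l}
A1: add {k, m} — k (Alice) has k→l; m (Alice) has m→l.
A2: add {i} — i (Alice) has i→m.
A3 = A2; e.g. c (Bob) can still go to h. Fixed point.
Alice's winning region = {i, k, l, m}.

i, k, l, m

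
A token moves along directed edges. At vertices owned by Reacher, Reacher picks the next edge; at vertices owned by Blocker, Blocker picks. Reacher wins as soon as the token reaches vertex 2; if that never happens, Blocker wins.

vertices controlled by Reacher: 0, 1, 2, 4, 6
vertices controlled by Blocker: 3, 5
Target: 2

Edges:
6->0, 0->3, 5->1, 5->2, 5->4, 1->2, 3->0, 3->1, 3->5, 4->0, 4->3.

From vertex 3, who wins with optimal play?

Blocker

A0 = {2}
A1: add {1} — 1 (Reacher) has 1→2.
A2 = A1; e.g. 0 (Reacher) has no edge into A1. Fixed point.
3 never enters the attractor, so Blocker can avoid the target forever.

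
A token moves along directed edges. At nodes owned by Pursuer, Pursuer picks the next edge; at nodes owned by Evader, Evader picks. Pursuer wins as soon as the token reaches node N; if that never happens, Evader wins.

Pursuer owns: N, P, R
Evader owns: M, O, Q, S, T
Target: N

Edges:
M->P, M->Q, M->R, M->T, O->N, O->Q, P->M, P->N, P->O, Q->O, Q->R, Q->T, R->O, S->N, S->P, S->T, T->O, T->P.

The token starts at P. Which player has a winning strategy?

A0 = {N}
A1: add {P} — P (Pursuer) has P→N.
A2 = A1; e.g. M (Evader) can still go to Q. Fixed point.
P ∈ A1, so Pursuer can force the target.

Pursuer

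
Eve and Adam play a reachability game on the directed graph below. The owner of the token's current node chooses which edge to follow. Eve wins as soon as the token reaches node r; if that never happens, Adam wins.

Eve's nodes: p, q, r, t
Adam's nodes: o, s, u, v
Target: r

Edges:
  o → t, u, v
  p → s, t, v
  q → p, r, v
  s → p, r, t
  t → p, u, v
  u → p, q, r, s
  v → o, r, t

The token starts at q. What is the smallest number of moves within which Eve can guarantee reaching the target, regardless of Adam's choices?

1

A0 = {r}
A1: add {q} — q (Eve) has q→r.
A2 = A1; e.g. o (Adam) can still go to t. Fixed point.
q enters the attractor at level 1, so Eve can force the target in 1 move from there.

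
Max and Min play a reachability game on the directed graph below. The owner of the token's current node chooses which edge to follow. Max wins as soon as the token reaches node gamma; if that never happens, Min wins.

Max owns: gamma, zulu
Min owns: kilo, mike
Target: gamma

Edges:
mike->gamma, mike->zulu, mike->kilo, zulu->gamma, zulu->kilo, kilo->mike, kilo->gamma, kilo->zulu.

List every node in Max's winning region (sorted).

gamma, zulu

A0 = {gamma}
A1: add {zulu} — zulu (Max) has zulu→gamma.
A2 = A1; e.g. mike (Min) can still go to kilo. Fixed point.
Max's winning region = {gamma, zulu}.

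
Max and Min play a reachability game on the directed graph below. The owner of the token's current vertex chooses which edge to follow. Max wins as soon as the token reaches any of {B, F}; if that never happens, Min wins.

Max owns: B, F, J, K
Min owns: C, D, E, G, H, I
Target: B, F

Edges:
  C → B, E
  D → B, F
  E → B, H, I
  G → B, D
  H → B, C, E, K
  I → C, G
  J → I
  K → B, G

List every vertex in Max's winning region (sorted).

A0 = {B, F}
A1: add {D, K} — D (Min): all of {B, F} already in; K (Max) has K→B.
A2: add {G} — G (Min): all of {B, D} already in.
A3 = A2; e.g. C (Min) can still go to E. Fixed point.
Max's winning region = {B, D, F, G, K}.

B, D, F, G, K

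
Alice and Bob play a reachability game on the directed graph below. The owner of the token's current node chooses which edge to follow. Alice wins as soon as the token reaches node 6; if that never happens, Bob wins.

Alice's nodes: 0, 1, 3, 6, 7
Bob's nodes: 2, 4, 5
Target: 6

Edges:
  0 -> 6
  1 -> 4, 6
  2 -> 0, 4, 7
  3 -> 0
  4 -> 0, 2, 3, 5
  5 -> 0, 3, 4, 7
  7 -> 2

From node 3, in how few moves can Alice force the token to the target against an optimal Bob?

A0 = {6}
A1: add {0, 1} — 0 (Alice) has 0→6; 1 (Alice) has 1→6.
A2: add {3} — 3 (Alice) has 3→0.
A3 = A2; e.g. 2 (Bob) can still go to 4. Fixed point.
3 enters the attractor at level 2, so Alice can force the target in 2 moves from there.

2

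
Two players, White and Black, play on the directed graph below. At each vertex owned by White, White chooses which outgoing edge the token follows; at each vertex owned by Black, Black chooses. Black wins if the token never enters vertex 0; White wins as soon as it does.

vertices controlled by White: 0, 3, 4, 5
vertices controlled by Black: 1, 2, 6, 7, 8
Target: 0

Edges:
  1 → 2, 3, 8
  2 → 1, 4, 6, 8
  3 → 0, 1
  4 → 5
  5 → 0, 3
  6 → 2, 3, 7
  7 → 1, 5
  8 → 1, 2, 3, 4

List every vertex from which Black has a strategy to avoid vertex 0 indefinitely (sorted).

A0 = {0}
A1: add {3, 5} — 3 (White) has 3→0; 5 (White) has 5→0.
A2: add {4} — 4 (White) has 4→5.
A3 = A2; e.g. 1 (Black) can still go to 2. Fixed point.
White's attractor = {0, 3, 4, 5}; Black avoids the target exactly from the complement.

1, 2, 6, 7, 8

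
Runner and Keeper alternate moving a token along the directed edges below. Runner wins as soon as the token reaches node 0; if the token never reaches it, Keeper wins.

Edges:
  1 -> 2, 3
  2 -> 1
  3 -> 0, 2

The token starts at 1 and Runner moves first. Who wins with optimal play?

Keeper

Track states (vertex, player-to-move).
A0 = {(0,Runner), (0,Keeper)}
A1: add {(3,Runner)}.
A2 = A1; e.g. (1,Runner) stays out. (1,Runner) never enters ⇒ Keeper avoids the target.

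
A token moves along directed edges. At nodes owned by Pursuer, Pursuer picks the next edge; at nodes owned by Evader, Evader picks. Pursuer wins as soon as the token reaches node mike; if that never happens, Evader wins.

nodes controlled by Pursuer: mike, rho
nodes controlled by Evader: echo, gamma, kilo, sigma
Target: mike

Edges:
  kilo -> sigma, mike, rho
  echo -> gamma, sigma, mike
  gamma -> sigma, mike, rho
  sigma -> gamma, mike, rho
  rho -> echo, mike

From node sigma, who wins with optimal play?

A0 = {mike}
A1: add {rho} — rho (Pursuer) has rho→mike.
A2 = A1; e.g. kilo (Evader) can still go to sigma. Fixed point.
sigma never enters the attractor, so Evader can avoid the target forever.

Evader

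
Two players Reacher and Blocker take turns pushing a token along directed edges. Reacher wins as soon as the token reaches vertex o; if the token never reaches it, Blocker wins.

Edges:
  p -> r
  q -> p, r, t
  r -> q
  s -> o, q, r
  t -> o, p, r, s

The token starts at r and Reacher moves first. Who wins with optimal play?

Blocker

Track states (vertex, player-to-move).
A0 = {(o,Reacher), (o,Blocker)}
A1: add {(s,Reacher), (t,Reacher)}.
A2 = A1; e.g. (p,Reacher) stays out. (r,Reacher) never enters ⇒ Blocker avoids the target.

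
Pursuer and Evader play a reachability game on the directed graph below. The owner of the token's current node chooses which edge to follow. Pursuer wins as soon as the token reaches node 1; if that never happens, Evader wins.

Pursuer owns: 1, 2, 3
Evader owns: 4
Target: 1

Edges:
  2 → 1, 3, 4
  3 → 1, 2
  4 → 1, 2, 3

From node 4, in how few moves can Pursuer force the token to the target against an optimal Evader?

2

A0 = {1}
A1: add {2, 3} — 2 (Pursuer) has 2→1; 3 (Pursuer) has 3→1.
A2: add {4} — 4 (Evader): all of {1, 2, 3} already in.
A2 = all vertices. Fixed point.
4 enters the attractor at level 2, so Pursuer can force the target in 2 moves from there.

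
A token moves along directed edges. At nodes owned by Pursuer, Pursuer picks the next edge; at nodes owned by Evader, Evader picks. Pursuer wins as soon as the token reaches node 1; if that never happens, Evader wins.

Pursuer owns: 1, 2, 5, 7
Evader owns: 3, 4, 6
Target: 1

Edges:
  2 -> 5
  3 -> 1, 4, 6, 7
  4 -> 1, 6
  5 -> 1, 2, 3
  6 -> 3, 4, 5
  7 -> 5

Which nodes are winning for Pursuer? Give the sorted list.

1, 2, 5, 7

A0 = {1}
A1: add {5} — 5 (Pursuer) has 5→1.
A2: add {2, 7} — 2 (Pursuer) has 2→5; 7 (Pursuer) has 7→5.
A3 = A2; e.g. 3 (Evader) can still go to 4. Fixed point.
Pursuer's winning region = {1, 2, 5, 7}.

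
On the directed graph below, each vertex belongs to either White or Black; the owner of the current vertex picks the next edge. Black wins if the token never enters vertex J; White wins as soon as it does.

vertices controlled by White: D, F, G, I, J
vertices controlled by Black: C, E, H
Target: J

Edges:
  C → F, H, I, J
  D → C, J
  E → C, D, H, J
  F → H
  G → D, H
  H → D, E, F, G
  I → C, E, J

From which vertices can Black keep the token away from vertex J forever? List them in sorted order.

C, E, F, H

A0 = {J}
A1: add {D, I} — D (White) has D→J; I (White) has I→J.
A2: add {G} — G (White) has G→D.
A3 = A2; e.g. C (Black) can still go to F. Fixed point.
White's attractor = {D, G, I, J}; Black avoids the target exactly from the complement.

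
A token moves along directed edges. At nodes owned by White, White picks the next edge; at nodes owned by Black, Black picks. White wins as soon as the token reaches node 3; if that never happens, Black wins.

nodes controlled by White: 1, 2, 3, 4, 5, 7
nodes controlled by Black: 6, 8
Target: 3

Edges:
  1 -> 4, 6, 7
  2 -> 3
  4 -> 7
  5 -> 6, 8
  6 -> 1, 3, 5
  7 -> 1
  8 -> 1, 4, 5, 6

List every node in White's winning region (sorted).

2, 3

A0 = {3}
A1: add {2} — 2 (White) has 2→3.
A2 = A1; e.g. 1 (White) has no edge into A1. Fixed point.
White's winning region = {2, 3}.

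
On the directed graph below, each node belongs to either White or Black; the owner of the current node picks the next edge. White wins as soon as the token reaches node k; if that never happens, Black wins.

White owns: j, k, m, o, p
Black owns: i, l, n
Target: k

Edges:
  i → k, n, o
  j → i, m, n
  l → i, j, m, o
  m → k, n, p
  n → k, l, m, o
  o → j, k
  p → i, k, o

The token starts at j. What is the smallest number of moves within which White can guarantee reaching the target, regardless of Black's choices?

2

A0 = {k}
A1: add {m, o, p} — m (White) has m→k; o (White) has o→k; p (White) has p→k.
A2: add {j} — j (White) has j→m.
A3 = A2; e.g. i (Black) can still go to n. Fixed point.
j enters the attractor at level 2, so White can force the target in 2 moves from there.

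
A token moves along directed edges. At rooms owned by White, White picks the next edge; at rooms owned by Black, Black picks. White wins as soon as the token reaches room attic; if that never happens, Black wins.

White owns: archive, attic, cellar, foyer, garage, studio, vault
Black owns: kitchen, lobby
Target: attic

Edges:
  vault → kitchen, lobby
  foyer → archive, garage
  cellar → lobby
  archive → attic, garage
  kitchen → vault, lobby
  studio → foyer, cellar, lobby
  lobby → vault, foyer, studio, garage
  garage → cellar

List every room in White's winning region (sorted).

archive, attic, foyer, studio

A0 = {attic}
A1: add {archive} — archive (White) has archive→attic.
A2: add {foyer} — foyer (White) has foyer→archive.
A3: add {studio} — studio (White) has studio→foyer.
A4 = A3; e.g. vault (White) has no edge into A3. Fixed point.
White's winning region = {archive, attic, foyer, studio}.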